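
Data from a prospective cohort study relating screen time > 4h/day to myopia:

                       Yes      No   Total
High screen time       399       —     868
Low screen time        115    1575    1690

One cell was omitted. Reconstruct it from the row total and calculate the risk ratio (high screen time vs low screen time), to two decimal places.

6.76

The missing cell is in the exposed row: 868 − 399 = 469.
So a = 399, b = 469, c = 115, d = 1575.
RR = [a/(a+b)] / [c/(c+d)] = (399/868) / (115/1690) = 0.45968/0.06805 = 6.75526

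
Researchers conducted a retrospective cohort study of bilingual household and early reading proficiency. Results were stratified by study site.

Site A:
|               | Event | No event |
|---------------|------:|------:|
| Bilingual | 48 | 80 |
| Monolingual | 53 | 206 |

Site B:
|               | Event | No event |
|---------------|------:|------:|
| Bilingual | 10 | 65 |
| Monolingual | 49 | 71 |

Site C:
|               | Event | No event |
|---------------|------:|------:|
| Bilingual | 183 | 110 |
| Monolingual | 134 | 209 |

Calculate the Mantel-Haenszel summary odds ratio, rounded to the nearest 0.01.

1.77

OR_MH = Σ(aᵢdᵢ/nᵢ) / Σ(bᵢcᵢ/nᵢ), where nᵢ is the stratum total.
Stratum 1 (Site A): n = 387; a·d/n = 48·206/387 = 25.5504; b·c/n = 80·53/387 = 10.9561
Stratum 2 (Site B): n = 195; a·d/n = 10·71/195 = 3.6410; b·c/n = 65·49/195 = 16.3333
Stratum 3 (Site C): n = 636; a·d/n = 183·209/636 = 60.1368; b·c/n = 110·134/636 = 23.1761
OR_MH = (25.5504 + 3.6410 + 60.1368) / (10.9561 + 16.3333 + 23.1761) = 89.3282 / 50.4655 = 1.77008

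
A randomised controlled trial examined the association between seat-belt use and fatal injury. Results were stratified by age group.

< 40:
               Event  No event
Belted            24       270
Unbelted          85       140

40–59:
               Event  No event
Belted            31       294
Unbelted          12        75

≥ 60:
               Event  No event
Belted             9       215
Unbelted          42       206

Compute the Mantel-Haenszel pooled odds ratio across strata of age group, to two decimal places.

OR_MH = Σ(aᵢdᵢ/nᵢ) / Σ(bᵢcᵢ/nᵢ), where nᵢ is the stratum total.
Stratum 1 (< 40): n = 519; a·d/n = 24·140/519 = 6.4740; b·c/n = 270·85/519 = 44.2197
Stratum 2 (40–59): n = 412; a·d/n = 31·75/412 = 5.6432; b·c/n = 294·12/412 = 8.5631
Stratum 3 (≥ 60): n = 472; a·d/n = 9·206/472 = 3.9280; b·c/n = 215·42/472 = 19.1314
OR_MH = (6.4740 + 5.6432 + 3.9280) / (44.2197 + 8.5631 + 19.1314) = 16.0452 / 71.9141 = 0.22312

0.22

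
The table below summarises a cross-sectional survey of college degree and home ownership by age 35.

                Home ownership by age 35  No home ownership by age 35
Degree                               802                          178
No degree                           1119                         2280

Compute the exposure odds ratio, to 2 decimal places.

Cells: a = 802, b = 178, c = 1119, d = 2280.
OR = (a·d)/(b·c) = (802 × 2280) / (178 × 1119) = 1828560 / 199182 = 9.18035
The odds of home ownership by age 35 are about 9.18 times as high in the degree group.

9.18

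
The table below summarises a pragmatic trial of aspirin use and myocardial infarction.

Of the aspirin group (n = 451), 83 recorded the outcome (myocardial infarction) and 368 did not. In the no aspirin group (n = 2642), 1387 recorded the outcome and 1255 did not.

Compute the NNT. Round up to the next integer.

Risk in treated group = 83/451 = 0.18404; risk in control = 1387/2642 = 0.52498.
Absolute risk reduction = 0.52498 − 0.18404 = 0.34095
NNT = 1 / ARR = 1 / 0.34095 = 2.933 → round up → 3

3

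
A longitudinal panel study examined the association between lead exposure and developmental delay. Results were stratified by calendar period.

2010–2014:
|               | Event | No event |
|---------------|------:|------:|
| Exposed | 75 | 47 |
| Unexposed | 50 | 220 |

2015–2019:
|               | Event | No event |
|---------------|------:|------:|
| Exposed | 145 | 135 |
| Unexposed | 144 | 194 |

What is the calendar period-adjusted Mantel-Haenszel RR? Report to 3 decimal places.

RR_MH = Σ(aᵢ·n₀ᵢ/nᵢ) / Σ(cᵢ·n₁ᵢ/nᵢ), with n₁ᵢ = aᵢ+bᵢ (exposed), n₀ᵢ = cᵢ+dᵢ (unexposed), nᵢ = n₁ᵢ+n₀ᵢ.
Stratum 1 (2010–2014): n₁ = 122, n₀ = 270, n = 392; a·n₀/n = 75·270/392 = 51.6582; c·n₁/n = 50·122/392 = 15.5612
Stratum 2 (2015–2019): n₁ = 280, n₀ = 338, n = 618; a·n₀/n = 145·338/618 = 79.3042; c·n₁/n = 144·280/618 = 65.2427
RR_MH = (51.6582 + 79.3042) / (15.5612 + 65.2427) = 130.9624 / 80.8039 = 1.62074

1.621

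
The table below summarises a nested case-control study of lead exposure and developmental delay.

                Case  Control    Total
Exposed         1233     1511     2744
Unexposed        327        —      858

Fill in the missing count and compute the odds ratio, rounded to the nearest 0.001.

1.325

The missing cell is in the unexposed row: 858 − 327 = 531.
So a = 1233, b = 1511, c = 327, d = 531.
OR = (a·d)/(b·c) = (1233 × 531) / (1511 × 327) = 654723 / 494097 = 1.32509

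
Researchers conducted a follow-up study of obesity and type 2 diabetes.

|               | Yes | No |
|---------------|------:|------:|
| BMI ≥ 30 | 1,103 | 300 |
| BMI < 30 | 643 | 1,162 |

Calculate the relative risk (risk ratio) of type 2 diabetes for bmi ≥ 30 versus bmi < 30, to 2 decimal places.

2.21

Cells: a = 1103, b = 300, c = 643, d = 1162.
Risk in exposed = 1103/1403 = 0.78617; risk in unexposed = 643/1805 = 0.35623.
RR = 0.78617 / 0.35623 = 2.20691
The risk among the exposed is 2.21 times that among the unexposed.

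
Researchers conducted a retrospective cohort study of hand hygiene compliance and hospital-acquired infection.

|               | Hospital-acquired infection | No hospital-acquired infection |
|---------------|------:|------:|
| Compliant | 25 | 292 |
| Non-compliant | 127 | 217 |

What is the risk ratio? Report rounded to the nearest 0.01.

0.21

Cells: a = 25, b = 292, c = 127, d = 217.
Risk in exposed = 25/317 = 0.07886; risk in unexposed = 127/344 = 0.36919.
RR = 0.07886 / 0.36919 = 0.21362
The risk is 79% lower among the exposed than among the unexposed.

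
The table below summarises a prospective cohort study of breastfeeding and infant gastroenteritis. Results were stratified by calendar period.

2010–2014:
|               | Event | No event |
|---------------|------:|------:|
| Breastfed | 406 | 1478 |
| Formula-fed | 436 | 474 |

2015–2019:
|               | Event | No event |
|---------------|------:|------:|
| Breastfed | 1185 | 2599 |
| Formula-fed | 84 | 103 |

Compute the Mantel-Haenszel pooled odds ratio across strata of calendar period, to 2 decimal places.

0.35

OR_MH = Σ(aᵢdᵢ/nᵢ) / Σ(bᵢcᵢ/nᵢ), where nᵢ is the stratum total.
Stratum 1 (2010–2014): n = 2794; a·d/n = 406·474/2794 = 68.8776; b·c/n = 1478·436/2794 = 230.6399
Stratum 2 (2015–2019): n = 3971; a·d/n = 1185·103/3971 = 30.7366; b·c/n = 2599·84/3971 = 54.9776
OR_MH = (68.8776 + 30.7366) / (230.6399 + 54.9776) = 99.6142 / 285.6175 = 0.34877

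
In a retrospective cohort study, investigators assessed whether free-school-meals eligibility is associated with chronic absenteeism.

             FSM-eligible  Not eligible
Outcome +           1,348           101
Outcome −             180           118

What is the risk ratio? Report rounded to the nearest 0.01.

1.91

Reading the table with exposure as columns: a = 1348 (FSM-eligible, case), b = 180 (FSM-eligible, non-case), c = 101 (Not eligible, case), d = 118.
Risk in exposed = 1348/1528 = 0.88220; risk in unexposed = 101/219 = 0.46119.
RR = 0.88220 / 0.46119 = 1.91289
The risk among the exposed is 1.91 times that among the unexposed.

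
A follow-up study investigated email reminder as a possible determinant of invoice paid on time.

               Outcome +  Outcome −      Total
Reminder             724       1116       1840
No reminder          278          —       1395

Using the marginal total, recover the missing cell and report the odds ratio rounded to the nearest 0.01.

The missing cell is in the unexposed row: 1395 − 278 = 1117.
So a = 724, b = 1116, c = 278, d = 1117.
OR = (a·d)/(b·c) = (724 × 1117) / (1116 × 278) = 808708 / 310248 = 2.60665

2.61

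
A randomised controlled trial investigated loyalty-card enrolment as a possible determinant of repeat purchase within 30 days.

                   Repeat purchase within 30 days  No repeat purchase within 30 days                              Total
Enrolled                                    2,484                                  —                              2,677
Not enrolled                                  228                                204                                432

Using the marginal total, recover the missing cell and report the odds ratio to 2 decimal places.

The missing cell is in the exposed row: 2677 − 2484 = 193.
So a = 2484, b = 193, c = 228, d = 204.
OR = (a·d)/(b·c) = (2484 × 204) / (193 × 228) = 506736 / 44004 = 11.51568

11.52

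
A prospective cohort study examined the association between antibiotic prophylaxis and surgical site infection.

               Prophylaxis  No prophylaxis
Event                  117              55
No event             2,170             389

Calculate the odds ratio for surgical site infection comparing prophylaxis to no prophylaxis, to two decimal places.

0.38

Reading the table with exposure as columns: a = 117 (Prophylaxis, case), b = 2170 (Prophylaxis, non-case), c = 55 (No prophylaxis, case), d = 389.
OR = (a·d)/(b·c) = (117 × 389) / (2170 × 55) = 45513 / 119350 = 0.38134
Exposure is associated with lower odds of surgical site infection (OR = 0.38 < 1).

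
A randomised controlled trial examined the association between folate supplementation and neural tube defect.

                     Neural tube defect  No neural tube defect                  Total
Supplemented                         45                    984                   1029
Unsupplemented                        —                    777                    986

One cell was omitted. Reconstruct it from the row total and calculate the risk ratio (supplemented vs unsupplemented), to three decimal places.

0.206

The missing cell is in the unexposed row: 986 − 777 = 209.
So a = 45, b = 984, c = 209, d = 777.
RR = [a/(a+b)] / [c/(c+d)] = (45/1029) / (209/986) = 0.04373/0.21197 = 0.20631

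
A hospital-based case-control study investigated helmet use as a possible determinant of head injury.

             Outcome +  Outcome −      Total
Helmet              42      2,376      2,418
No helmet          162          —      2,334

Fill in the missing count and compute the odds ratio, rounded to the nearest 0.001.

0.237

The missing cell is in the unexposed row: 2334 − 162 = 2172.
So a = 42, b = 2376, c = 162, d = 2172.
OR = (a·d)/(b·c) = (42 × 2172) / (2376 × 162) = 91224 / 384912 = 0.23700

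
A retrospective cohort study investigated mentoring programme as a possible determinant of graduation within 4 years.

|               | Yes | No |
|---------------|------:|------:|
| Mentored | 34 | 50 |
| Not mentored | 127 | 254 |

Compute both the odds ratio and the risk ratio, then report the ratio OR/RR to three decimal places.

1.120

Cells: a = 34, b = 50, c = 127, d = 254.
OR = (34·254)/(50·127) = 8636/6350 = 1.36000
Risk in exposed = 34/84 = 0.40476; risk in unexposed = 127/381 = 0.33333; RR = 1.21429
OR/RR = 1.36000 / 1.21429 = 1.12000
The outcome is not rare, so the OR lies further from 1 than the RR.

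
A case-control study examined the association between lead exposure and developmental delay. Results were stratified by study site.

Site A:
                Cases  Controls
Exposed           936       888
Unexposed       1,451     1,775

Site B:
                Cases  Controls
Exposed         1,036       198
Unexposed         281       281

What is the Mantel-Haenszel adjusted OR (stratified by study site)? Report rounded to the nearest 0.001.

OR_MH = Σ(aᵢdᵢ/nᵢ) / Σ(bᵢcᵢ/nᵢ), where nᵢ is the stratum total.
Stratum 1 (Site A): n = 5050; a·d/n = 936·1775/5050 = 328.9901; b·c/n = 888·1451/5050 = 255.1461
Stratum 2 (Site B): n = 1796; a·d/n = 1036·281/1796 = 162.0913; b·c/n = 198·281/1796 = 30.9788
OR_MH = (328.9901 + 162.0913) / (255.1461 + 30.9788) = 491.0814 / 286.1250 = 1.71632

1.716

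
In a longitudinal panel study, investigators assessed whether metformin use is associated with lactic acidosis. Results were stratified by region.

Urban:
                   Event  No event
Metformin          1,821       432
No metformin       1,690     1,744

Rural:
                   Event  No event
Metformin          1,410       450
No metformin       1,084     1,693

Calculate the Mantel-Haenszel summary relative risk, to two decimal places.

1.76

RR_MH = Σ(aᵢ·n₀ᵢ/nᵢ) / Σ(cᵢ·n₁ᵢ/nᵢ), with n₁ᵢ = aᵢ+bᵢ (exposed), n₀ᵢ = cᵢ+dᵢ (unexposed), nᵢ = n₁ᵢ+n₀ᵢ.
Stratum 1 (Urban): n₁ = 2253, n₀ = 3434, n = 5687; a·n₀/n = 1821·3434/5687 = 1099.5804; c·n₁/n = 1690·2253/5687 = 669.5217
Stratum 2 (Rural): n₁ = 1860, n₀ = 2777, n = 4637; a·n₀/n = 1410·2777/4637 = 844.4188; c·n₁/n = 1084·1860/4637 = 434.8156
RR_MH = (1099.5804 + 844.4188) / (669.5217 + 434.8156) = 1943.9993 / 1104.3373 = 1.76033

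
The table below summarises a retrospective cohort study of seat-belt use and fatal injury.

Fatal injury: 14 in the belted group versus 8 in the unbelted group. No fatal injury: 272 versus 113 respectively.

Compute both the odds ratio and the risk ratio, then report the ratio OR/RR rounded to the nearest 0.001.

0.982

From the description: a = 14, b = 272, c = 8, d = 113.
OR = (14·113)/(272·8) = 1582/2176 = 0.72702
Risk in exposed = 14/286 = 0.04895; risk in unexposed = 8/121 = 0.06612; RR = 0.74038
OR/RR = 0.72702 / 0.74038 = 0.98195
The outcome is rare in both groups, so OR ≈ RR (ratio near 1).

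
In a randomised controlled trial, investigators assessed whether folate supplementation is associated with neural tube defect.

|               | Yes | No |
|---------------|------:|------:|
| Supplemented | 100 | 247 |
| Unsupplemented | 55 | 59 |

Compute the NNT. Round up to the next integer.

Risk in treated group = 100/347 = 0.28818; risk in control = 55/114 = 0.48246.
Absolute risk reduction = 0.48246 − 0.28818 = 0.19427
NNT = 1 / ARR = 1 / 0.19427 = 5.147 → round up → 6

6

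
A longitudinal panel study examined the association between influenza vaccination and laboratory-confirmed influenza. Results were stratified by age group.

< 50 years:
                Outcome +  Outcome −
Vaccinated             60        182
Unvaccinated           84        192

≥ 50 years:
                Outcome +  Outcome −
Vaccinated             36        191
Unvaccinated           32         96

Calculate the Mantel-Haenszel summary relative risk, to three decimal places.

RR_MH = Σ(aᵢ·n₀ᵢ/nᵢ) / Σ(cᵢ·n₁ᵢ/nᵢ), with n₁ᵢ = aᵢ+bᵢ (exposed), n₀ᵢ = cᵢ+dᵢ (unexposed), nᵢ = n₁ᵢ+n₀ᵢ.
Stratum 1 (< 50 years): n₁ = 242, n₀ = 276, n = 518; a·n₀/n = 60·276/518 = 31.9691; c·n₁/n = 84·242/518 = 39.2432
Stratum 2 (≥ 50 years): n₁ = 227, n₀ = 128, n = 355; a·n₀/n = 36·128/355 = 12.9803; c·n₁/n = 32·227/355 = 20.4620
RR_MH = (31.9691 + 12.9803) / (39.2432 + 20.4620) = 44.9494 / 59.7052 = 0.75286

0.753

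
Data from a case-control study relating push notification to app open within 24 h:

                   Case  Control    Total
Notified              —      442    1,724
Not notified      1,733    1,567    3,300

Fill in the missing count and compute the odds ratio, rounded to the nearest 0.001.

The missing cell is in the exposed row: 1724 − 442 = 1282.
So a = 1282, b = 442, c = 1733, d = 1567.
OR = (a·d)/(b·c) = (1282 × 1567) / (442 × 1733) = 2008894 / 765986 = 2.62262

2.623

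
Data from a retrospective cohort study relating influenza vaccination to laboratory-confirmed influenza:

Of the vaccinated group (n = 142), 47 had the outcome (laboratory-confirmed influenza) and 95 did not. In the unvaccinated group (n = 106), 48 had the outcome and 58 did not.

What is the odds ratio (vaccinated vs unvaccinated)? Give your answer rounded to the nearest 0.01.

0.60

From the description: a = 47, b = 95, c = 48, d = 58.
OR = (a·d)/(b·c) = (47 × 58) / (95 × 48) = 2726 / 4560 = 0.59781
Exposure is associated with lower odds of laboratory-confirmed influenza (OR = 0.60 < 1).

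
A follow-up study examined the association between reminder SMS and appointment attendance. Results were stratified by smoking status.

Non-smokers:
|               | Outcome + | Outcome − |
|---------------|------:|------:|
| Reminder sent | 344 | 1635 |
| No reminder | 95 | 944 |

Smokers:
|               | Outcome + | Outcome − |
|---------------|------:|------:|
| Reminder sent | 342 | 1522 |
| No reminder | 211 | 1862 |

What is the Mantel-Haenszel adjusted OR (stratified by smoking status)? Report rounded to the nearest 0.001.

2.025

OR_MH = Σ(aᵢdᵢ/nᵢ) / Σ(bᵢcᵢ/nᵢ), where nᵢ is the stratum total.
Stratum 1 (Non-smokers): n = 3018; a·d/n = 344·944/3018 = 107.5997; b·c/n = 1635·95/3018 = 51.4662
Stratum 2 (Smokers): n = 3937; a·d/n = 342·1862/3937 = 161.7485; b·c/n = 1522·211/3937 = 81.5702
OR_MH = (107.5997 + 161.7485) / (51.4662 + 81.5702) = 269.3483 / 133.0364 = 2.02462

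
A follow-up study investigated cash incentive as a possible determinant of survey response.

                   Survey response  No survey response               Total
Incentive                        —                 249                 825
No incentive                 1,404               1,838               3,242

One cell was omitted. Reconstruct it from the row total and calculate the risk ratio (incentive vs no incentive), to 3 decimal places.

1.612

The missing cell is in the exposed row: 825 − 249 = 576.
So a = 576, b = 249, c = 1404, d = 1838.
RR = [a/(a+b)] / [c/(c+d)] = (576/825) / (1404/3242) = 0.69818/0.43307 = 1.61218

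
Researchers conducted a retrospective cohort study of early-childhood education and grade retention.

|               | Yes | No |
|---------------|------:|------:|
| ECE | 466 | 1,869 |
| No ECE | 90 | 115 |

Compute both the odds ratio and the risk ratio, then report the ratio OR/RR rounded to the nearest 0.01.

Cells: a = 466, b = 1869, c = 90, d = 115.
OR = (466·115)/(1869·90) = 53590/168210 = 0.31859
Risk in exposed = 466/2335 = 0.19957; risk in unexposed = 90/205 = 0.43902; RR = 0.45458
OR/RR = 0.31859 / 0.45458 = 0.70084
The outcome is not rare, so the OR lies further from 1 than the RR.

0.70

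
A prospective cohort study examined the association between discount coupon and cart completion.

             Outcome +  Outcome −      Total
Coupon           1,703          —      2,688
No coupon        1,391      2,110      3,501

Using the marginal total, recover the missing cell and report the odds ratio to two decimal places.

The missing cell is in the exposed row: 2688 − 1703 = 985.
So a = 1703, b = 985, c = 1391, d = 2110.
OR = (a·d)/(b·c) = (1703 × 2110) / (985 × 1391) = 3593330 / 1370135 = 2.62261

2.62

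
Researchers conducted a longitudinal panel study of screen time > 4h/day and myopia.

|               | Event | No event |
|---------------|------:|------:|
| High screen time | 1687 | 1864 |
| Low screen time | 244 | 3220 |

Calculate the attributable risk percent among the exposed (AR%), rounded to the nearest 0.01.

85.17

Cells: a = 1687, b = 1864, c = 244, d = 3220.
Risk in exposed = 1687/3551 = 0.47508; risk in unexposed = 244/3464 = 0.07044.
RR = 0.47508/0.07044 = 6.74454
AR% = (RR − 1)/RR × 100 = (6.74454 − 1)/6.74454 × 100 = 85.1732%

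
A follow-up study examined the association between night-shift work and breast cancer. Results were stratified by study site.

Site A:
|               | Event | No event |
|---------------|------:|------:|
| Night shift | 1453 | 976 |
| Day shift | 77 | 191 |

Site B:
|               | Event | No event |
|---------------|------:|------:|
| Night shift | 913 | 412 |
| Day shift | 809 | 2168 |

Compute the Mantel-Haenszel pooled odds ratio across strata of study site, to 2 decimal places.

5.34

OR_MH = Σ(aᵢdᵢ/nᵢ) / Σ(bᵢcᵢ/nᵢ), where nᵢ is the stratum total.
Stratum 1 (Site A): n = 2697; a·d/n = 1453·191/2697 = 102.9006; b·c/n = 976·77/2697 = 27.8650
Stratum 2 (Site B): n = 4302; a·d/n = 913·2168/4302 = 460.1079; b·c/n = 412·809/4302 = 77.4775
OR_MH = (102.9006 + 460.1079) / (27.8650 + 77.4775) = 563.0085 / 105.3425 = 5.34455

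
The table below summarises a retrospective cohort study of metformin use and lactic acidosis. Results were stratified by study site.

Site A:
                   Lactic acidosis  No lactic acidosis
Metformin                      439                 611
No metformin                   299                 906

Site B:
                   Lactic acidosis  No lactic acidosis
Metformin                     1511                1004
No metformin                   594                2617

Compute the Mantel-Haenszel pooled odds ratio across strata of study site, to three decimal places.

OR_MH = Σ(aᵢdᵢ/nᵢ) / Σ(bᵢcᵢ/nᵢ), where nᵢ is the stratum total.
Stratum 1 (Site A): n = 2255; a·d/n = 439·906/2255 = 176.3787; b·c/n = 611·299/2255 = 81.0151
Stratum 2 (Site B): n = 5726; a·d/n = 1511·2617/5726 = 690.5845; b·c/n = 1004·594/5726 = 104.1523
OR_MH = (176.3787 + 690.5845) / (81.0151 + 104.1523) = 866.9632 / 185.1674 = 4.68205

4.682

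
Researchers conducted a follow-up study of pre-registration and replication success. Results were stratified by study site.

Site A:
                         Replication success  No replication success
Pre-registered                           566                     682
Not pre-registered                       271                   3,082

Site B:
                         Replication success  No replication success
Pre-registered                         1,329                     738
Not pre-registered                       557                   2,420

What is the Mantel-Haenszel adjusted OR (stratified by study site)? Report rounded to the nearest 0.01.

OR_MH = Σ(aᵢdᵢ/nᵢ) / Σ(bᵢcᵢ/nᵢ), where nᵢ is the stratum total.
Stratum 1 (Site A): n = 4601; a·d/n = 566·3082/4601 = 379.1376; b·c/n = 682·271/4601 = 40.1700
Stratum 2 (Site B): n = 5044; a·d/n = 1329·2420/5044 = 637.6249; b·c/n = 738·557/5044 = 81.4960
OR_MH = (379.1376 + 637.6249) / (40.1700 + 81.4960) = 1016.7625 / 121.6660 = 8.35700

8.36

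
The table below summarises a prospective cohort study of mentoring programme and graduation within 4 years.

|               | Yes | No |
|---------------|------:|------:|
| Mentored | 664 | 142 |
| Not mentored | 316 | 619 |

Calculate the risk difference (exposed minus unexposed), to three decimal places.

Cells: a = 664, b = 142, c = 316, d = 619.
Risk in exposed = 664/806 = 0.823821; risk in unexposed = 316/935 = 0.337968.
Risk difference = 0.823821 − 0.337968 = 0.485853

0.486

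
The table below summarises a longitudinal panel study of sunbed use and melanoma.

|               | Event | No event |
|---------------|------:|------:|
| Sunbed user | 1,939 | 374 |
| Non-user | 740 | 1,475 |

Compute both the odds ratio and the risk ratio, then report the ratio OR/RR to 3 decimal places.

4.118

Cells: a = 1939, b = 374, c = 740, d = 1475.
OR = (1939·1475)/(374·740) = 2860025/276760 = 10.33395
Risk in exposed = 1939/2313 = 0.83831; risk in unexposed = 740/2215 = 0.33409; RR = 2.50925
OR/RR = 10.33395 / 2.50925 = 4.11834
The outcome is not rare, so the OR lies further from 1 than the RR.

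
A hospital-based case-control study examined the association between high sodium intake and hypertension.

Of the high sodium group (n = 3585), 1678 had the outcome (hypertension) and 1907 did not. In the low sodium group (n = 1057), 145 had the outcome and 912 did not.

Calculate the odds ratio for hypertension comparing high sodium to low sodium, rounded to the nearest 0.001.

From the description: a = 1678, b = 1907, c = 145, d = 912.
OR = (a·d)/(b·c) = (1678 × 912) / (1907 × 145) = 1530336 / 276515 = 5.53437
The odds of hypertension are about 5.53 times as high in the high sodium group.

5.534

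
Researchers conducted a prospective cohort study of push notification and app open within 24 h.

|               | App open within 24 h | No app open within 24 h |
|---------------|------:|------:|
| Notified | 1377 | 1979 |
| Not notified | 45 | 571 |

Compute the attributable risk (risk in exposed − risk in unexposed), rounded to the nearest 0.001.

Cells: a = 1377, b = 1979, c = 45, d = 571.
Risk in exposed = 1377/3356 = 0.410310; risk in unexposed = 45/616 = 0.073052.
Risk difference = 0.410310 − 0.073052 = 0.337258

0.337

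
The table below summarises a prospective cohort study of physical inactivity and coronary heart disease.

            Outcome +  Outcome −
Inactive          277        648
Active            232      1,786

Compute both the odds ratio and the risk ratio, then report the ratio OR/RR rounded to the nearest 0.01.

Cells: a = 277, b = 648, c = 232, d = 1786.
OR = (277·1786)/(648·232) = 494722/150336 = 3.29078
Risk in exposed = 277/925 = 0.29946; risk in unexposed = 232/2018 = 0.11497; RR = 2.60478
OR/RR = 3.29078 / 2.60478 = 1.26336
The outcome is not rare, so the OR lies further from 1 than the RR.

1.26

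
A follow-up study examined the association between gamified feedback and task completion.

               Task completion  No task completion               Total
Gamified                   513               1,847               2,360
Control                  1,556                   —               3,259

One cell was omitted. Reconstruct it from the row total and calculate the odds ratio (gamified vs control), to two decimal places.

0.30

The missing cell is in the unexposed row: 3259 − 1556 = 1703.
So a = 513, b = 1847, c = 1556, d = 1703.
OR = (a·d)/(b·c) = (513 × 1703) / (1847 × 1556) = 873639 / 2873932 = 0.30399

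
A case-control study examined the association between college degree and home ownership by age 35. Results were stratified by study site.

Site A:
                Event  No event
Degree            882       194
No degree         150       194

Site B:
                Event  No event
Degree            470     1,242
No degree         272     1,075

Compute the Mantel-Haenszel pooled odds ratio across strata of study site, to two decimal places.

OR_MH = Σ(aᵢdᵢ/nᵢ) / Σ(bᵢcᵢ/nᵢ), where nᵢ is the stratum total.
Stratum 1 (Site A): n = 1420; a·d/n = 882·194/1420 = 120.4986; b·c/n = 194·150/1420 = 20.4930
Stratum 2 (Site B): n = 3059; a·d/n = 470·1075/3059 = 165.1684; b·c/n = 1242·272/3059 = 110.4361
OR_MH = (120.4986 + 165.1684) / (20.4930 + 110.4361) = 285.6669 / 130.9290 = 2.18185

2.18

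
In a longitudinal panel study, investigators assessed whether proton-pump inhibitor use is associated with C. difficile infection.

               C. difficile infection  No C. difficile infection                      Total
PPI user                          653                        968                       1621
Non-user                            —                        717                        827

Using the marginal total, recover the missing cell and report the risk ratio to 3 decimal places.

3.029

The missing cell is in the unexposed row: 827 − 717 = 110.
So a = 653, b = 968, c = 110, d = 717.
RR = [a/(a+b)] / [c/(c+d)] = (653/1621) / (110/827) = 0.40284/0.13301 = 3.02861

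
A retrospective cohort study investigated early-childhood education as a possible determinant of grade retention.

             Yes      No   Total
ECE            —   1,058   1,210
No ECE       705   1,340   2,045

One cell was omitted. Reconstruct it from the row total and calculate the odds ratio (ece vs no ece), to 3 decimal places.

The missing cell is in the exposed row: 1210 − 1058 = 152.
So a = 152, b = 1058, c = 705, d = 1340.
OR = (a·d)/(b·c) = (152 × 1340) / (1058 × 705) = 203680 / 745890 = 0.27307

0.273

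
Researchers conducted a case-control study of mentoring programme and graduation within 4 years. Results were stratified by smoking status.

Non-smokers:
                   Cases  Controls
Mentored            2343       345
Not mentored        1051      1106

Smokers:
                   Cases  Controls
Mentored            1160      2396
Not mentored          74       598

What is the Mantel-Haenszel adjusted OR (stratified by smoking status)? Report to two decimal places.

OR_MH = Σ(aᵢdᵢ/nᵢ) / Σ(bᵢcᵢ/nᵢ), where nᵢ is the stratum total.
Stratum 1 (Non-smokers): n = 4845; a·d/n = 2343·1106/4845 = 534.8520; b·c/n = 345·1051/4845 = 74.8390
Stratum 2 (Smokers): n = 4228; a·d/n = 1160·598/4228 = 164.0681; b·c/n = 2396·74/4228 = 41.9357
OR_MH = (534.8520 + 164.0681) / (74.8390 + 41.9357) = 698.9201 / 116.7747 = 5.98520

5.99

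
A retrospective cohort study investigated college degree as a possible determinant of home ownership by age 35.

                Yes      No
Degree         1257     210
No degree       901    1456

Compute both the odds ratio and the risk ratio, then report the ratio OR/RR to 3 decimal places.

Cells: a = 1257, b = 210, c = 901, d = 1456.
OR = (1257·1456)/(210·901) = 1830192/189210 = 9.67281
Risk in exposed = 1257/1467 = 0.85685; risk in unexposed = 901/2357 = 0.38227; RR = 2.24151
OR/RR = 9.67281 / 2.24151 = 4.31532
The outcome is not rare, so the OR lies further from 1 than the RR.

4.315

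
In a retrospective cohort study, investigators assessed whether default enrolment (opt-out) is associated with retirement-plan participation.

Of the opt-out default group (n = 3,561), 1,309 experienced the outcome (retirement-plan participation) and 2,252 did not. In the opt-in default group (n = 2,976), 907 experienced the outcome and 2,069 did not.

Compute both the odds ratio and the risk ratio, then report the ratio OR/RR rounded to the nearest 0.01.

From the description: a = 1309, b = 2252, c = 907, d = 2069.
OR = (1309·2069)/(2252·907) = 2708321/2042564 = 1.32594
Risk in exposed = 1309/3561 = 0.36759; risk in unexposed = 907/2976 = 0.30477; RR = 1.20613
OR/RR = 1.32594 / 1.20613 = 1.09934
The outcome is not rare, so the OR lies further from 1 than the RR.

1.10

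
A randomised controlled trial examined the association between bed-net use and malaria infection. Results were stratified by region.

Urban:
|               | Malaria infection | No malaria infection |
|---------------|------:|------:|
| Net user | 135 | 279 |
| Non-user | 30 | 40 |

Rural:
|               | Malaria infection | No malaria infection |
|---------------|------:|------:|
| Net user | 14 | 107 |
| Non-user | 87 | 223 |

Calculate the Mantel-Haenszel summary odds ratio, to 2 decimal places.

0.47

OR_MH = Σ(aᵢdᵢ/nᵢ) / Σ(bᵢcᵢ/nᵢ), where nᵢ is the stratum total.
Stratum 1 (Urban): n = 484; a·d/n = 135·40/484 = 11.1570; b·c/n = 279·30/484 = 17.2934
Stratum 2 (Rural): n = 431; a·d/n = 14·223/431 = 7.2436; b·c/n = 107·87/431 = 21.5986
OR_MH = (11.1570 + 7.2436) / (17.2934 + 21.5986) = 18.4006 / 38.8920 = 0.47312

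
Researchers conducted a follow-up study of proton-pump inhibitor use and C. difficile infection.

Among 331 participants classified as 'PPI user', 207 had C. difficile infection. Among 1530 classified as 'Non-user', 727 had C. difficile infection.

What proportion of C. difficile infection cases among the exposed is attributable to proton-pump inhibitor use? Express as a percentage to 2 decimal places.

From the description: a = 207, b = 124, c = 727, d = 803.
Risk in exposed = 207/331 = 0.62538; risk in unexposed = 727/1530 = 0.47516.
RR = 0.62538/0.47516 = 1.31613
AR% = (RR − 1)/RR × 100 = (1.31613 − 1)/1.31613 × 100 = 24.0198%

24.02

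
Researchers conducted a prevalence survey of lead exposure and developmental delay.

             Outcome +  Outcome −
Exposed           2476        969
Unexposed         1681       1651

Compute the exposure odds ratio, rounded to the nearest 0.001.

Cells: a = 2476, b = 969, c = 1681, d = 1651.
OR = (a·d)/(b·c) = (2476 × 1651) / (969 × 1681) = 4087876 / 1628889 = 2.50961
The odds of developmental delay are about 2.51 times as high in the exposed group.

2.510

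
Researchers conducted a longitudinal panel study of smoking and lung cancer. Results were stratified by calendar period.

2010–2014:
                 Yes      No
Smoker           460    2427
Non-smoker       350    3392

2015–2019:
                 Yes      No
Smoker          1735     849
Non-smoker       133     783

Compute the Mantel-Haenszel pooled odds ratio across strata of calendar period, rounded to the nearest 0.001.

3.887

OR_MH = Σ(aᵢdᵢ/nᵢ) / Σ(bᵢcᵢ/nᵢ), where nᵢ is the stratum total.
Stratum 1 (2010–2014): n = 6629; a·d/n = 460·3392/6629 = 235.3779; b·c/n = 2427·350/6629 = 128.1415
Stratum 2 (2015–2019): n = 3500; a·d/n = 1735·783/3500 = 388.1443; b·c/n = 849·133/3500 = 32.2620
OR_MH = (235.3779 + 388.1443) / (128.1415 + 32.2620) = 623.5222 / 160.4035 = 3.88721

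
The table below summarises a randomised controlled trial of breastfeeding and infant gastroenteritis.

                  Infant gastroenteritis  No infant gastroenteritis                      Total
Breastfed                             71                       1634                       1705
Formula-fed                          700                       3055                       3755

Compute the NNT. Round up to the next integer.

7

Risk in treated group = 71/1705 = 0.04164; risk in control = 700/3755 = 0.18642.
Absolute risk reduction = 0.18642 − 0.04164 = 0.14478
NNT = 1 / ARR = 1 / 0.14478 = 6.907 → round up → 7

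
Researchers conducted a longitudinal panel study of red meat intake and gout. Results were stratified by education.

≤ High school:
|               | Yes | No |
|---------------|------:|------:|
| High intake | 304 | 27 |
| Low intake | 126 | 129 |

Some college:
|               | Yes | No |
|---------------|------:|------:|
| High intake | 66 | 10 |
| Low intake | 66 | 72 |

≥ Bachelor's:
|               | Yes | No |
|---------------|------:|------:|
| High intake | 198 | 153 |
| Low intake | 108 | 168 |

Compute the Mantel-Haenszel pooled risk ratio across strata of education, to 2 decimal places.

1.69

RR_MH = Σ(aᵢ·n₀ᵢ/nᵢ) / Σ(cᵢ·n₁ᵢ/nᵢ), with n₁ᵢ = aᵢ+bᵢ (exposed), n₀ᵢ = cᵢ+dᵢ (unexposed), nᵢ = n₁ᵢ+n₀ᵢ.
Stratum 1 (≤ High school): n₁ = 331, n₀ = 255, n = 586; a·n₀/n = 304·255/586 = 132.2867; c·n₁/n = 126·331/586 = 71.1706
Stratum 2 (Some college): n₁ = 76, n₀ = 138, n = 214; a·n₀/n = 66·138/214 = 42.5607; c·n₁/n = 66·76/214 = 23.4393
Stratum 3 (≥ Bachelor's): n₁ = 351, n₀ = 276, n = 627; a·n₀/n = 198·276/627 = 87.1579; c·n₁/n = 108·351/627 = 60.4593
RR_MH = (132.2867 + 42.5607 + 87.1579) / (71.1706 + 23.4393 + 60.4593) = 262.0053 / 155.0692 = 1.68960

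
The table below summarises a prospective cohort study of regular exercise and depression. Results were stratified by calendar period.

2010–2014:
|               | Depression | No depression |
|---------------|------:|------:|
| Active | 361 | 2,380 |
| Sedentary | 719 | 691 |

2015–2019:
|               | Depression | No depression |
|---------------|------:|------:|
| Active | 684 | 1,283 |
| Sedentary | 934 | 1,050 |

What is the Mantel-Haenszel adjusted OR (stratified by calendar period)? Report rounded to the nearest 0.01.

0.34

OR_MH = Σ(aᵢdᵢ/nᵢ) / Σ(bᵢcᵢ/nᵢ), where nᵢ is the stratum total.
Stratum 1 (2010–2014): n = 4151; a·d/n = 361·691/4151 = 60.0942; b·c/n = 2380·719/4151 = 412.2428
Stratum 2 (2015–2019): n = 3951; a·d/n = 684·1050/3951 = 181.7768; b·c/n = 1283·934/3951 = 303.2959
OR_MH = (60.0942 + 181.7768) / (412.2428 + 303.2959) = 241.8710 / 715.5387 = 0.33803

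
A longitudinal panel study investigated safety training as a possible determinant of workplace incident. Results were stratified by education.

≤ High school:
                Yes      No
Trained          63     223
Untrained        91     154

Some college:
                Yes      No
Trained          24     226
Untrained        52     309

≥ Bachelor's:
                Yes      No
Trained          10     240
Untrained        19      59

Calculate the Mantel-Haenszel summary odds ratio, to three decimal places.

0.451

OR_MH = Σ(aᵢdᵢ/nᵢ) / Σ(bᵢcᵢ/nᵢ), where nᵢ is the stratum total.
Stratum 1 (≤ High school): n = 531; a·d/n = 63·154/531 = 18.2712; b·c/n = 223·91/531 = 38.2166
Stratum 2 (Some college): n = 611; a·d/n = 24·309/611 = 12.1375; b·c/n = 226·52/611 = 19.2340
Stratum 3 (≥ Bachelor's): n = 328; a·d/n = 10·59/328 = 1.7988; b·c/n = 240·19/328 = 13.9024
OR_MH = (18.2712 + 12.1375 + 1.7988) / (38.2166 + 19.2340 + 13.9024) = 32.2074 / 71.3531 = 0.45138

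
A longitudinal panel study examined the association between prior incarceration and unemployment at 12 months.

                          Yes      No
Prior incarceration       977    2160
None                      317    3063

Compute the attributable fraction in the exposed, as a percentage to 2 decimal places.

Cells: a = 977, b = 2160, c = 317, d = 3063.
Risk in exposed = 977/3137 = 0.31144; risk in unexposed = 317/3380 = 0.09379.
RR = 0.31144/0.09379 = 3.32076
AR% = (RR − 1)/RR × 100 = (3.32076 − 1)/3.32076 × 100 = 69.8864%

69.89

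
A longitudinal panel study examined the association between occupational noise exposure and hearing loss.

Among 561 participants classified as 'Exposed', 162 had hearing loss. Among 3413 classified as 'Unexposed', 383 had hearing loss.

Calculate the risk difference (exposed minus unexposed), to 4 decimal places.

From the description: a = 162, b = 399, c = 383, d = 3030.
Risk in exposed = 162/561 = 0.288770; risk in unexposed = 383/3413 = 0.112218.
Risk difference = 0.288770 − 0.112218 = 0.176552

0.1766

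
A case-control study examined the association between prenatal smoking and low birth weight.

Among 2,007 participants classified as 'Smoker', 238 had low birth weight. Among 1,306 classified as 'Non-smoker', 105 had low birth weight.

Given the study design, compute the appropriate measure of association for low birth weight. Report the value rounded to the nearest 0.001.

1.539

From the description: a = 238, b = 1769, c = 105, d = 1201.
This is a case-control study: participants were sampled on outcome status, so risks in the source population cannot be estimated directly — relative risk is not valid here. The odds ratio is the appropriate measure.
OR = (a·d)/(b·c) = (238 × 1201) / (1769 × 105) = 285838 / 185745 = 1.53887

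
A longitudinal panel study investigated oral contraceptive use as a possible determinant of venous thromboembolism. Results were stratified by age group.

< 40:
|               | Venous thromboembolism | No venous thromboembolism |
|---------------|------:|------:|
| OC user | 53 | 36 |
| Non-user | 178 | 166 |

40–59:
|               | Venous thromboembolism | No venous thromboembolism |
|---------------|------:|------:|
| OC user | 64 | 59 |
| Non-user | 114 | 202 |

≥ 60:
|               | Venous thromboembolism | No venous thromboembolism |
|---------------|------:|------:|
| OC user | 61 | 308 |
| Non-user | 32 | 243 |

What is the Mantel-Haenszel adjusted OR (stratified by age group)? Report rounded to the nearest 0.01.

1.60

OR_MH = Σ(aᵢdᵢ/nᵢ) / Σ(bᵢcᵢ/nᵢ), where nᵢ is the stratum total.
Stratum 1 (< 40): n = 433; a·d/n = 53·166/433 = 20.3187; b·c/n = 36·178/433 = 14.7991
Stratum 2 (40–59): n = 439; a·d/n = 64·202/439 = 29.4487; b·c/n = 59·114/439 = 15.3212
Stratum 3 (≥ 60): n = 644; a·d/n = 61·243/644 = 23.0171; b·c/n = 308·32/644 = 15.3043
OR_MH = (20.3187 + 29.4487 + 23.0171) / (14.7991 + 15.3212 + 15.3043) = 72.7845 / 45.4246 = 1.60232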